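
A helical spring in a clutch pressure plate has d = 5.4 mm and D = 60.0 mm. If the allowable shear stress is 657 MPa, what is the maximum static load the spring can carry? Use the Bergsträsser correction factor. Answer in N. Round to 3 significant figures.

C = D/d = 60.0/5.4 = 11.1111
K_B = (4C+2)/(4C−3) = 46.444/41.444 = 1.1206
τ_max = K·8FD/(πd³) → F_max = τ_allow·πd³/(8DK)
F_max = 657·π·5.4³/(8·60.0·1.1206) = 3.2501e+05/537.91 = 604.21 N

604 N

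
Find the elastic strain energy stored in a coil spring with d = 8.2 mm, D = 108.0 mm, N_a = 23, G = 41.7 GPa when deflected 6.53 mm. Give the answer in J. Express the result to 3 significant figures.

k = Gd⁴/(8D³N_a) = (41.7×10³)(8.2⁴)/(8·108.0³·23) = 0.8134 N/mm
U = ½kδ² = 0.5 × 0.8134 × 6.53² = 17.342 N·mm = 0.017342 J

0.0173 J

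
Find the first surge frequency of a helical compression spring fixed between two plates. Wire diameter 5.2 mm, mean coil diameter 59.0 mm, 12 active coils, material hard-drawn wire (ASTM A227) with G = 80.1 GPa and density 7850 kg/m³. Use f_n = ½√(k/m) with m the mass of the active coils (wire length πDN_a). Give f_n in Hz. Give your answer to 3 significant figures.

44.8 Hz

k = Gd⁴/(8D³N_a) = (80.1×10³)(5.2⁴)/(8·59.0³·12) = 2.9704 N/mm = 2970.4 N/m
Wire length L = πDN_a = π·59.0·12 = 2224.2 mm
m = ρ·(πd²/4)·L = 7850 × 21.237×10⁻⁶ m² × 2.2242 m = 0.37081 kg
f_n = ½√(k/m) = 0.5·√(2970.4/0.37081) = 0.5·√(8010.7) = 44.751 Hz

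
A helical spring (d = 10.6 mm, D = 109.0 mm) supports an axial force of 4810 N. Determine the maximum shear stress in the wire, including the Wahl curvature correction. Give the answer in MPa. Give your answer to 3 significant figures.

1280 MPa

Spring index C = D/d = 109.0/10.6 = 10.2830
K_W = (4C−1)/(4C−4) + 0.615/C = 40.132/37.132 + 0.0598 = 1.1406
τ₀ = 8FD/(πd³) = 8·4810·109.0/(π·10.6³) = 4.19432e+06/3741.7 = 1121 MPa
τ_max = K·τ₀ = 1.1406 × 1121 = 1278.6 MPa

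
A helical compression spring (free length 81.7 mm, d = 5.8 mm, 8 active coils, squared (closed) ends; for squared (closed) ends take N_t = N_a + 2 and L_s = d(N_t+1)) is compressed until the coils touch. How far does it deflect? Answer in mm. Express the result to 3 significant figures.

N_t = 10; L_s = 5.8·11 = 63.8 mm
δ_solid = L₀ − L_s = 81.7 − 63.8 = 17.9 mm

17.9 mm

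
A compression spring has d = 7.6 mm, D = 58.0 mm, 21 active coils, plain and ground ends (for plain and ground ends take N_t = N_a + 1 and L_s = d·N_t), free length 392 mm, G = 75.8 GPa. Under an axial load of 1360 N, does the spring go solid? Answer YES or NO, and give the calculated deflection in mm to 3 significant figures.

NO, δ = 176 mm

k = Gd⁴/(8D³N_a) = (75.8×10³)(7.6⁴)/(8·58.0³·21) = 7.7149 N/mm
N_t = 22; L_s = 7.6·22 = 167.2 mm; δ_solid = L₀ − L_s = 392 − 167.2 = 224.8 mm
δ = F/k = 1360/7.7149 = 176.28 mm
δ < δ_solid → spring does not go solid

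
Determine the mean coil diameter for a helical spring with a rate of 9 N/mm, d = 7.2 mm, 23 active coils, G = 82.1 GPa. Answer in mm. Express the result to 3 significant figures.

51.1 mm

D = (Gd⁴/(8N_a·k))^(1/3) = (82.1×10³·7.2⁴/(8·23·9))^(1/3)
  = (133233)^(1/3) = 51.0745 mm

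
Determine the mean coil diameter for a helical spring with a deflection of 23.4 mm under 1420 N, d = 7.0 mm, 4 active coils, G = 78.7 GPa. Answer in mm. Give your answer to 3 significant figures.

46.0 mm

Required rate k = F/δ = 1420/23.4 = 60.684 N/mm
D = (Gd⁴/(8N_a·k))^(1/3) = (78.7×10³·7.0⁴/(8·4·60.684))^(1/3)
  = (97307.1)^(1/3) = 45.9954 mm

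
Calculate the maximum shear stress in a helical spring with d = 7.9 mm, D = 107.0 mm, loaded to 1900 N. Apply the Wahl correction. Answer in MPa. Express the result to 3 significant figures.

Spring index C = D/d = 107.0/7.9 = 13.5443
K_W = (4C−1)/(4C−4) + 0.615/C = 53.177/50.177 + 0.0454 = 1.1052
τ₀ = 8FD/(πd³) = 8·1900·107.0/(π·7.9³) = 1.6264e+06/1548.9 = 1050 MPa
τ_max = K·τ₀ = 1.1052 × 1050 = 1160.5 MPa

1160 MPa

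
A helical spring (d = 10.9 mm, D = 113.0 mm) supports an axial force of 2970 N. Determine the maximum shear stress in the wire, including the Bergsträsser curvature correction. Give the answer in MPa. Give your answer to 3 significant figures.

746 MPa

Spring index C = D/d = 113.0/10.9 = 10.3670
K_B = (4C+2)/(4C−3) = 43.468/38.468 = 1.1300
τ₀ = 8FD/(πd³) = 8·2970·113.0/(π·10.9³) = 2.68488e+06/4068.5 = 659.93 MPa
τ_max = K·τ₀ = 1.1300 × 659.93 = 745.7 MPa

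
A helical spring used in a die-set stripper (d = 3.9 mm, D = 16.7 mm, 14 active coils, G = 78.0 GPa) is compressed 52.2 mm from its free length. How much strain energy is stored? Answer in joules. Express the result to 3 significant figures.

k = Gd⁴/(8D³N_a) = (78.0×10³)(3.9⁴)/(8·16.7³·14) = 34.593 N/mm
U = ½kδ² = 0.5 × 34.593 × 52.2² = 47130 N·mm = 47.13 J

47.1 J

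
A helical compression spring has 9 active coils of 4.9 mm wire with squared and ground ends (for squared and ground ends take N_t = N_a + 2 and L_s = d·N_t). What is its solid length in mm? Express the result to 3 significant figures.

squared and ground ends: N_t = N_a + 2 = 9 + 2 = 11
L_s = d·N_t = 4.9 × 11 = 53.9 mm

53.9 mm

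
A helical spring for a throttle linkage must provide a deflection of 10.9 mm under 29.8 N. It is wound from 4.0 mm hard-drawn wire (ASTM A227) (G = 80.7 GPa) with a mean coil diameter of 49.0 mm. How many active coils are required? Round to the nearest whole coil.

Required rate k = F/δ = 29.8/10.9 = 2.7339 N/mm
N_a = Gd⁴/(8D³k) = (80.7×10³ × 4.0⁴)/(8 × 49.0³ × 2.7339)
    = 2.06592e+07 / 2.57317e+06 = 8.029 → 8 coils

8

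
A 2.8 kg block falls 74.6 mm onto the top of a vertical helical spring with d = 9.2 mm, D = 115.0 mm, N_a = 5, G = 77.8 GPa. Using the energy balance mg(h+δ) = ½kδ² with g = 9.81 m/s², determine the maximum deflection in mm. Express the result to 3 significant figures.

k = Gd⁴/(8D³N_a) = (77.8×10³)(9.2⁴)/(8·115.0³·5) = 9.1617 N/mm
W = mg = 2.8 × 9.81 = 27.468 N
½kδ² − Wδ − Wh = 0 → δ = (W + √(W² + 2kWh))/k
δ = (27.468 + √(754.49 + 37546.8))/9.1617 = (27.468 + 195.71)/9.1617 = 24.36 mm

24.4 mm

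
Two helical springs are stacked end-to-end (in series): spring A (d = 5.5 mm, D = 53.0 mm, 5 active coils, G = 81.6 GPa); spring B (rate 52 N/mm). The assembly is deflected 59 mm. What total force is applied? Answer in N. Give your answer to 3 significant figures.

k_A = Gd⁴/(8D³N_a) = (81.6×10³)(5.5⁴)/(8·53.0³·5) = 12.539 N/mm
Series: 1/k_eq = 1/12.539 + 1/52 = 0.098984; k_eq = 10.103 N/mm
F = k_eq·δ = 10.103·59 = 596.06 N

596 N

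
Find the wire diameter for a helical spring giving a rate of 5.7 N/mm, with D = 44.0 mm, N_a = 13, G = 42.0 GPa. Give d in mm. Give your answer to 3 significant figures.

5.89 mm

d = (8D³N_a·k / G)^(1/4) = (8·44.0³·13·5.7 / (42.0×10³))^0.25
  = (1202.3)^0.25 = 5.8885 mm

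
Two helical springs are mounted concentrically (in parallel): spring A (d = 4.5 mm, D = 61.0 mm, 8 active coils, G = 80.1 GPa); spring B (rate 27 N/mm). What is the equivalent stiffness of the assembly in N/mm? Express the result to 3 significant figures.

k_A = Gd⁴/(8D³N_a) = (80.1×10³)(4.5⁴)/(8·61.0³·8) = 2.2611 N/mm
Parallel: k_eq = 2.2611 + 27 = 29.261 N/mm

29.3 N/mm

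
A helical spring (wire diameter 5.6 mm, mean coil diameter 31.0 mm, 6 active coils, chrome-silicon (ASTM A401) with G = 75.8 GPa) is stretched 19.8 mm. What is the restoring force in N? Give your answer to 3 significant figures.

k = Gd⁴/(8D³N_a) = (75.8×10³)(5.6⁴)/(8·31.0³·6) = 52.131 N/mm
F = k·δ = 52.131 × 19.8 = 1032.2 N

1030 N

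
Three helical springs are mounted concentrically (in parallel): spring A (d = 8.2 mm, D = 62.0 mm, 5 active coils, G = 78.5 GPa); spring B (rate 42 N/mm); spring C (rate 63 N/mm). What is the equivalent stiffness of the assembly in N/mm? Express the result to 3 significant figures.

k_A = Gd⁴/(8D³N_a) = (78.5×10³)(8.2⁴)/(8·62.0³·5) = 37.23 N/mm
Parallel: k_eq = 37.23 + 42 + 63 = 142.23 N/mm

142 N/mm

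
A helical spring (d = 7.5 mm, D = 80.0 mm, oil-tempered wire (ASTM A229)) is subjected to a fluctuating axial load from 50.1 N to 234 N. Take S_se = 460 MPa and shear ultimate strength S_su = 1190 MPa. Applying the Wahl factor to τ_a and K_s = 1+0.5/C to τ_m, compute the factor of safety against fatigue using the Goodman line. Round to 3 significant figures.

C = D/d = 80.0/7.5 = 10.6667; K_W = (4C−1)/(4C−4)+0.615/C = 1.1352; K_s = 1+0.5/C = 1.0469
F_a = (F_max−F_min)/2 = 91.95 N; F_m = (F_max+F_min)/2 = 142.05 N
τ_a = K_W·8F_aD/(πd³) = 1.1352 × 44.402 = 50.407 MPa
τ_m = K_s·8F_mD/(πd³) = 1.0469 × 68.594 = 71.81 MPa
Goodman: 1/n_f = τ_a/S_se + τ_m/S_su = 50.407/460 + 71.81/1190 = 0.10958 + 0.06034 = 0.16992
n_f = 1/0.16992 = 5.885

5.88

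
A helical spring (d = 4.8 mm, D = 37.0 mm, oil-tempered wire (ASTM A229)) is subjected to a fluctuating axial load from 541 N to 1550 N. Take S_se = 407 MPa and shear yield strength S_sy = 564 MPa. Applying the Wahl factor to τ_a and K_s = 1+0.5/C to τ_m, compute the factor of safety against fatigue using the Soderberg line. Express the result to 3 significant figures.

C = D/d = 37.0/4.8 = 7.7083; K_W = (4C−1)/(4C−4)+0.615/C = 1.1916; K_s = 1+0.5/C = 1.0649
F_a = (F_max−F_min)/2 = 504.5 N; F_m = (F_max+F_min)/2 = 1045.5 N
τ_a = K_W·8F_aD/(πd³) = 1.1916 × 429.81 = 512.16 MPa
τ_m = K_s·8F_mD/(πd³) = 1.0649 × 890.72 = 948.5 MPa
Soderberg: 1/n_f = τ_a/S_se + τ_m/S_sy = 512.16/407 + 948.5/564 = 1.25837 + 1.68173 = 2.9401
n_f = 1/2.9401 = 0.3401

0.340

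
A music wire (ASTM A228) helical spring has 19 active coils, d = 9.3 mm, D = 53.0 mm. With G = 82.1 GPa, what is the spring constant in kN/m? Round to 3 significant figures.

27.1 kN/m

k = Gd⁴/(8D³N_a) = (82.1×10³ × 9.3⁴) / (8 × 53.0³ × 19)
  = 6.14151e+08 / 2.26293e+07 = 27.14 N/mm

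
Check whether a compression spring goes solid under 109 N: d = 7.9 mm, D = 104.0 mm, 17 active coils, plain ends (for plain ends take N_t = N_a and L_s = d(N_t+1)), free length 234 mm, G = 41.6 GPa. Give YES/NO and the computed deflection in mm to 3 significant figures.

YES, δ = 103 mm

k = Gd⁴/(8D³N_a) = (41.6×10³)(7.9⁴)/(8·104.0³·17) = 1.0592 N/mm
N_t = 17; L_s = 7.9·18 = 142.2 mm; δ_solid = L₀ − L_s = 234 − 142.2 = 91.8 mm
δ = F/k = 109/1.0592 = 102.91 mm
δ ≥ δ_solid → spring goes solid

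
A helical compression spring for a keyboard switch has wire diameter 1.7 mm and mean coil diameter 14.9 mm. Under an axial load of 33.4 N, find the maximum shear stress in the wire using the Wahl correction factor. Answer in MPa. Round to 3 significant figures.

Spring index C = D/d = 14.9/1.7 = 8.7647
K_W = (4C−1)/(4C−4) + 0.615/C = 34.059/31.059 + 0.0702 = 1.1668
τ₀ = 8FD/(πd³) = 8·33.4·14.9/(π·1.7³) = 3981.28/15.435 = 257.94 MPa
τ_max = K·τ₀ = 1.1668 × 257.94 = 300.96 MPa

301 MPa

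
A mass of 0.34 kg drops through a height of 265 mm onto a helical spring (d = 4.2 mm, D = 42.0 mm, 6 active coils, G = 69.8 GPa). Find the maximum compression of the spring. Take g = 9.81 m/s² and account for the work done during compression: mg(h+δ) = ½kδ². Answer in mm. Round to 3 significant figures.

k = Gd⁴/(8D³N_a) = (69.8×10³)(4.2⁴)/(8·42.0³·6) = 6.1075 N/mm
W = mg = 0.34 × 9.81 = 3.3354 N
½kδ² − Wδ − Wh = 0 → δ = (W + √(W² + 2kWh))/k
δ = (3.3354 + √(11.125 + 10796.6))/6.1075 = (3.3354 + 103.96)/6.1075 = 17.568 mm

17.6 mm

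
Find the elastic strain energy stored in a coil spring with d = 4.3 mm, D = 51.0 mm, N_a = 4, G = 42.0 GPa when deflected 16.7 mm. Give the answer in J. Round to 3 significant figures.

0.472 J

k = Gd⁴/(8D³N_a) = (42.0×10³)(4.3⁴)/(8·51.0³·4) = 3.3827 N/mm
U = ½kδ² = 0.5 × 3.3827 × 16.7² = 471.7 N·mm = 0.4717 J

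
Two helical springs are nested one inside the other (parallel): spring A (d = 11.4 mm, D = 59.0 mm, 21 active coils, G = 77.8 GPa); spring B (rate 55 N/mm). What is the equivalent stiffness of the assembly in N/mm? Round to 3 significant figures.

93.1 N/mm

k_A = Gd⁴/(8D³N_a) = (77.8×10³)(11.4⁴)/(8·59.0³·21) = 38.083 N/mm
Parallel: k_eq = 38.083 + 55 = 93.083 N/mm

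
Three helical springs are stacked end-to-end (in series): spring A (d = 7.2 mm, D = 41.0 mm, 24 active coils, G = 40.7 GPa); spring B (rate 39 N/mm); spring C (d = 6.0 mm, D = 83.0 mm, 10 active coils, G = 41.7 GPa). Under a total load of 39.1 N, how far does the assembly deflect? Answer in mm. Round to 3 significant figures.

38.8 mm

k_A = Gd⁴/(8D³N_a) = (40.7×10³)(7.2⁴)/(8·41.0³·24) = 8.2655 N/mm
k_C = Gd⁴/(8D³N_a) = (41.7×10³)(6.0⁴)/(8·83.0³·10) = 1.1815 N/mm
Series: 1/k_eq = 1/8.2655 + 1/39 + 1/1.1815 = 0.99304; k_eq = 1.007 N/mm
δ = F/k_eq = 39.1/1.007 = 38.828 mm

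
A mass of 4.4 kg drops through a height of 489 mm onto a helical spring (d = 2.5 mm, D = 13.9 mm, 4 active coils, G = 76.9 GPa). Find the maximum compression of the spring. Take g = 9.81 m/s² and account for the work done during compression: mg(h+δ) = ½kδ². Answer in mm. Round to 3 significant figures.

k = Gd⁴/(8D³N_a) = (76.9×10³)(2.5⁴)/(8·13.9³·4) = 34.954 N/mm
W = mg = 4.4 × 9.81 = 43.164 N
½kδ² − Wδ − Wh = 0 → δ = (W + √(W² + 2kWh))/k
δ = (43.164 + √(1863.1 + 1.47555e+06))/34.954 = (43.164 + 1215.5)/34.954 = 36.009 mm

36.0 mm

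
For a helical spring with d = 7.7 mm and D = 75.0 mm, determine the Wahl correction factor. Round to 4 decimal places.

1.1489

C = D/d = 75.0/7.7 = 9.7403
K_W = (4C−1)/(4C−4) + 0.615/C = 37.961/34.961 + 0.0631 = 1.1489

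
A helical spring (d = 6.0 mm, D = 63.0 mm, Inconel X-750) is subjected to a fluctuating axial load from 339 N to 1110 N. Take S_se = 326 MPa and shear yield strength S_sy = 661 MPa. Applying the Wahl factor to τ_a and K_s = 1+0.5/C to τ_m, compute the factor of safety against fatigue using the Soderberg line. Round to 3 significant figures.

0.540

C = D/d = 63.0/6.0 = 10.5000; K_W = (4C−1)/(4C−4)+0.615/C = 1.1375; K_s = 1+0.5/C = 1.0476
F_a = (F_max−F_min)/2 = 385.5 N; F_m = (F_max+F_min)/2 = 724.5 N
τ_a = K_W·8F_aD/(πd³) = 1.1375 × 286.32 = 325.69 MPa
τ_m = K_s·8F_mD/(πd³) = 1.0476 × 538.1 = 563.73 MPa
Soderberg: 1/n_f = τ_a/S_se + τ_m/S_sy = 325.69/326 + 563.73/661 = 0.99906 + 0.85284 = 1.8519
n_f = 1/1.8519 = 0.54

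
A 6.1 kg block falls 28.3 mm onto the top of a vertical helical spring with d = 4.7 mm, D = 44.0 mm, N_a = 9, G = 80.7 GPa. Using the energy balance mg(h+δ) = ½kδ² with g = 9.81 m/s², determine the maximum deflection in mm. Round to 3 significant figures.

k = Gd⁴/(8D³N_a) = (80.7×10³)(4.7⁴)/(8·44.0³·9) = 6.4206 N/mm
W = mg = 6.1 × 9.81 = 59.841 N
½kδ² − Wδ − Wh = 0 → δ = (W + √(W² + 2kWh))/k
δ = (59.841 + √(3580.9 + 21746.5))/6.4206 = (59.841 + 159.15)/6.4206 = 34.107 mm

34.1 mm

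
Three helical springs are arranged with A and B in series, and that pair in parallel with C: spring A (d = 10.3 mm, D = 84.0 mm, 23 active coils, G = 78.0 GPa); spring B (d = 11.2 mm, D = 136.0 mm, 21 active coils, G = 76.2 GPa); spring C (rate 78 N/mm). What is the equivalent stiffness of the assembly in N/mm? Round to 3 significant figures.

80.1 N/mm

k_A = Gd⁴/(8D³N_a) = (78.0×10³)(10.3⁴)/(8·84.0³·23) = 8.0499 N/mm
k_B = Gd⁴/(8D³N_a) = (76.2×10³)(11.2⁴)/(8·136.0³·21) = 2.8373 N/mm
Springs A,B series: k_AB = 1/(1/8.0499+1/2.8373) = 2.0979 N/mm; parallel with C: k_eq = 2.0979+78 = 80.098 N/mm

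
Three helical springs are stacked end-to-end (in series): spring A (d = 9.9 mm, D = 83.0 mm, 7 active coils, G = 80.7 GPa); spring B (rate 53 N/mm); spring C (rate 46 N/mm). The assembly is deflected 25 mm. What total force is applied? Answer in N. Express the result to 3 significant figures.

k_A = Gd⁴/(8D³N_a) = (80.7×10³)(9.9⁴)/(8·83.0³·7) = 24.21 N/mm
Series: 1/k_eq = 1/24.21 + 1/53 + 1/46 = 0.081913; k_eq = 12.208 N/mm
F = k_eq·δ = 12.208·25 = 305.2 N

305 N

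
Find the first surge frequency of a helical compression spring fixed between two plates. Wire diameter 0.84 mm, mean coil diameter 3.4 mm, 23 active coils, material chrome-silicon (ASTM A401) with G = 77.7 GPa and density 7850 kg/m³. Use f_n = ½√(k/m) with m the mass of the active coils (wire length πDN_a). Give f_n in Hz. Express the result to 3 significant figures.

k = Gd⁴/(8D³N_a) = (77.7×10³)(0.84⁴)/(8·3.4³·23) = 5.3491 N/mm = 5349.1 N/m
Wire length L = πDN_a = π·3.4·23 = 245.67 mm
m = ρ·(πd²/4)·L = 7850 × 0.55418×10⁻⁶ m² × 0.24567 m = 0.0010687 kg
f_n = ½√(k/m) = 0.5·√(5349.1/0.0010687) = 0.5·√(5.0051e+06) = 1118.6 Hz

1120 Hz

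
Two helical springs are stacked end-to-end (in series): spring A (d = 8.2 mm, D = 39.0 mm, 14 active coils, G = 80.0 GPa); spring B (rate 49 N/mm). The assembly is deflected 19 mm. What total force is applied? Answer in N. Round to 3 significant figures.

k_A = Gd⁴/(8D³N_a) = (80.0×10³)(8.2⁴)/(8·39.0³·14) = 54.442 N/mm
Series: 1/k_eq = 1/54.442 + 1/49 = 0.038776; k_eq = 25.789 N/mm
F = k_eq·δ = 25.789·19 = 489.99 N

490 N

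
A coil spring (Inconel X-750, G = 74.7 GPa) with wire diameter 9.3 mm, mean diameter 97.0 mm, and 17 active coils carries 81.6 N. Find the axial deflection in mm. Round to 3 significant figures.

k = Gd⁴/(8D³N_a) = (74.7×10³)(9.3⁴)/(8·97.0³·17) = 4.5019 N/mm
δ = F/k = 81.6 / 4.5019 = 18.126 mm

18.1 mm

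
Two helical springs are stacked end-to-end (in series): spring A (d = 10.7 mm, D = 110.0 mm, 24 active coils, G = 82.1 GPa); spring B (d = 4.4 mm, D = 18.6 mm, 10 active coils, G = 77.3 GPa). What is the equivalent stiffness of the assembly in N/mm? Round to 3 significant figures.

3.92 N/mm

k_A = Gd⁴/(8D³N_a) = (82.1×10³)(10.7⁴)/(8·110.0³·24) = 4.2111 N/mm
k_B = Gd⁴/(8D³N_a) = (77.3×10³)(4.4⁴)/(8·18.6³·10) = 56.281 N/mm
Series: 1/k_eq = 1/4.2111 + 1/56.281 = 0.25523; k_eq = 3.918 N/mm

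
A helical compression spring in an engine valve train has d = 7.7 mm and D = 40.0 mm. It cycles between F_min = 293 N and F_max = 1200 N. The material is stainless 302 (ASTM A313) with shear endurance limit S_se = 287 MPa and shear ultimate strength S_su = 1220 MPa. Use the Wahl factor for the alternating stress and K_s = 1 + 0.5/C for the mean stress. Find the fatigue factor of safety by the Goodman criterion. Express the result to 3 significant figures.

1.65

C = D/d = 40.0/7.7 = 5.1948; K_W = (4C−1)/(4C−4)+0.615/C = 1.2972; K_s = 1+0.5/C = 1.0962
F_a = (F_max−F_min)/2 = 453.5 N; F_m = (F_max+F_min)/2 = 746.5 N
τ_a = K_W·8F_aD/(πd³) = 1.2972 × 101.18 = 131.25 MPa
τ_m = K_s·8F_mD/(πd³) = 1.0962 × 166.56 = 182.59 MPa
Goodman: 1/n_f = τ_a/S_se + τ_m/S_su = 131.25/287 + 182.59/1220 = 0.45732 + 0.14966 = 0.60698
n_f = 1/0.60698 = 1.647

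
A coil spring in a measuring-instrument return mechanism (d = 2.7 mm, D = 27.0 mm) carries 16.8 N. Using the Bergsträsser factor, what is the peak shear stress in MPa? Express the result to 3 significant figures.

66.6 MPa

Spring index C = D/d = 27.0/2.7 = 10.0000
K_B = (4C+2)/(4C−3) = 42.000/37.000 = 1.1351
τ₀ = 8FD/(πd³) = 8·16.8·27.0/(π·2.7³) = 3628.8/61.836 = 58.684 MPa
τ_max = K·τ₀ = 1.1351 × 58.684 = 66.615 MPa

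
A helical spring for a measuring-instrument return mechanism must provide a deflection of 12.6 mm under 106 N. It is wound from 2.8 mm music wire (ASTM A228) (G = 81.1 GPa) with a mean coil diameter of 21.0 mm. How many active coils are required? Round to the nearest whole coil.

Required rate k = F/δ = 106/12.6 = 8.4127 N/mm
N_a = Gd⁴/(8D³k) = (81.1×10³ × 2.8⁴)/(8 × 21.0³ × 8.4127)
    = 4.98486e+06 / 623280 = 7.998 → 8 coils

8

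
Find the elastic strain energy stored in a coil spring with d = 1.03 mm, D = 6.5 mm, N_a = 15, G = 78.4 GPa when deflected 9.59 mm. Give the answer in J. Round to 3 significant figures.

k = Gd⁴/(8D³N_a) = (78.4×10³)(1.03⁴)/(8·6.5³·15) = 2.6776 N/mm
U = ½kδ² = 0.5 × 2.6776 × 9.59² = 123.13 N·mm = 0.12313 J

0.123 J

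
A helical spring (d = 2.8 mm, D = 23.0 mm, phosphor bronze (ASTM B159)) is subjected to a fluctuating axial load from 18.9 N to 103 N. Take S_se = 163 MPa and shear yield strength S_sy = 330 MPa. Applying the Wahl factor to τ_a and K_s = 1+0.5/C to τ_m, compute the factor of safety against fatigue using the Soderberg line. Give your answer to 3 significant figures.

0.750

C = D/d = 23.0/2.8 = 8.2143; K_W = (4C−1)/(4C−4)+0.615/C = 1.1788; K_s = 1+0.5/C = 1.0609
F_a = (F_max−F_min)/2 = 42.05 N; F_m = (F_max+F_min)/2 = 60.95 N
τ_a = K_W·8F_aD/(πd³) = 1.1788 × 112.19 = 132.25 MPa
τ_m = K_s·8F_mD/(πd³) = 1.0609 × 162.62 = 172.52 MPa
Soderberg: 1/n_f = τ_a/S_se + τ_m/S_sy = 132.25/163 + 172.52/330 = 0.81138 + 0.52278 = 1.3342
n_f = 1/1.3342 = 0.7495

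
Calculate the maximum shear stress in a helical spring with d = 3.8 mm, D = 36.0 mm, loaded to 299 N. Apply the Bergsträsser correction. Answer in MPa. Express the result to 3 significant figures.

571 MPa

Spring index C = D/d = 36.0/3.8 = 9.4737
K_B = (4C+2)/(4C−3) = 39.895/34.895 = 1.1433
τ₀ = 8FD/(πd³) = 8·299·36.0/(π·3.8³) = 86112/172.39 = 499.53 MPa
τ_max = K·τ₀ = 1.1433 × 499.53 = 571.11 MPa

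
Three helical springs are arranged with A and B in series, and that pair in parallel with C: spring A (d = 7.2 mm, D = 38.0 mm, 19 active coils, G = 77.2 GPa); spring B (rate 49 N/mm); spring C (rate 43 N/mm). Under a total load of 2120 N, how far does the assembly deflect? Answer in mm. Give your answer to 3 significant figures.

k_A = Gd⁴/(8D³N_a) = (77.2×10³)(7.2⁴)/(8·38.0³·19) = 24.874 N/mm
Springs A,B series: k_AB = 1/(1/24.874+1/49) = 16.499 N/mm; parallel with C: k_eq = 16.499+43 = 59.499 N/mm
δ = F/k_eq = 2120/59.499 = 35.631 mm

35.6 mm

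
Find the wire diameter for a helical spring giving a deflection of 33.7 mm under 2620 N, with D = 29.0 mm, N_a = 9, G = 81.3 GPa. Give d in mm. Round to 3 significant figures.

Required rate k = F/δ = 2620/33.7 = 77.745 N/mm
d = (8D³N_a·k / G)^(1/4) = (8·29.0³·9·77.745 / (81.3×10³))^0.25
  = (1679.2)^0.25 = 6.4014 mm

6.40 mm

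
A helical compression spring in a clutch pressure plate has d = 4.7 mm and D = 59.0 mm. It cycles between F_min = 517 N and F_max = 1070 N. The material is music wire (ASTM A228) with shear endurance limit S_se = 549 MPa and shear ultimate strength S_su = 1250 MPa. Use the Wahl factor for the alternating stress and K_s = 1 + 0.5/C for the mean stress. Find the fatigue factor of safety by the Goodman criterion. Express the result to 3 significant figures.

C = D/d = 59.0/4.7 = 12.5532; K_W = (4C−1)/(4C−4)+0.615/C = 1.1139; K_s = 1+0.5/C = 1.0398
F_a = (F_max−F_min)/2 = 276.5 N; F_m = (F_max+F_min)/2 = 793.5 N
τ_a = K_W·8F_aD/(πd³) = 1.1139 × 400.12 = 445.7 MPa
τ_m = K_s·8F_mD/(πd³) = 1.0398 × 1148.3 = 1194 MPa
Goodman: 1/n_f = τ_a/S_se + τ_m/S_su = 445.7/549 + 1194/1250 = 0.81184 + 0.95521 = 1.767
n_f = 1/1.767 = 0.5659

0.566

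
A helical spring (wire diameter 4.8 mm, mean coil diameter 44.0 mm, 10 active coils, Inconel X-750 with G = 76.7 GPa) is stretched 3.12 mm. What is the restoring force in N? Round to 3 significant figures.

18.6 N

k = Gd⁴/(8D³N_a) = (76.7×10³)(4.8⁴)/(8·44.0³·10) = 5.9746 N/mm
F = k·δ = 5.9746 × 3.12 = 18.641 N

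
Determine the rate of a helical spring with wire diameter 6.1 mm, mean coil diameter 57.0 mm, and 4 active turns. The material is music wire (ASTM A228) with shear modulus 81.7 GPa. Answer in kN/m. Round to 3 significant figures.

19.1 kN/m

k = Gd⁴/(8D³N_a) = (81.7×10³ × 6.1⁴) / (8 × 57.0³ × 4)
  = 1.13121e+08 / 5.92618e+06 = 19.088 N/mm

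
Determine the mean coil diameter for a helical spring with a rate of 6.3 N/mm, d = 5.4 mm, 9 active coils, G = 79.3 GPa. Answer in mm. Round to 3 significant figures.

53.0 mm

D = (Gd⁴/(8N_a·k))^(1/3) = (79.3×10³·5.4⁴/(8·9·6.3))^(1/3)
  = (148654)^(1/3) = 52.9735 mm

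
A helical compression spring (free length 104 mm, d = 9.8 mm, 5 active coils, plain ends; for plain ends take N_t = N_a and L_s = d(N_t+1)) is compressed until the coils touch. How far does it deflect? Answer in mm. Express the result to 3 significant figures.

45.2 mm

N_t = 5; L_s = 9.8·6 = 58.8 mm
δ_solid = L₀ − L_s = 104 − 58.8 = 45.2 mm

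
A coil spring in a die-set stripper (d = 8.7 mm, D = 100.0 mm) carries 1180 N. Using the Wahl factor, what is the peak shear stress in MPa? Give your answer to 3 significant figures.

513 MPa

Spring index C = D/d = 100.0/8.7 = 11.4943
K_W = (4C−1)/(4C−4) + 0.615/C = 44.977/41.977 + 0.0535 = 1.1250
τ₀ = 8FD/(πd³) = 8·1180·100.0/(π·8.7³) = 944000/2068.7 = 456.31 MPa
τ_max = K·τ₀ = 1.1250 × 456.31 = 513.34 MPa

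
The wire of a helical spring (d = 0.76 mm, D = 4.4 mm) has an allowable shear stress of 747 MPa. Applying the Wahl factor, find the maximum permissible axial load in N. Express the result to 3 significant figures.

23.2 N

C = D/d = 4.4/0.76 = 5.7895
K_W = (4C−1)/(4C−4) + 0.615/C = 22.158/19.158 + 0.1062 = 1.2628
τ_max = K·8FD/(πd³) → F_max = τ_allow·πd³/(8DK)
F_max = 747·π·0.76³/(8·4.4·1.2628) = 1030.2/44.451 = 23.175 N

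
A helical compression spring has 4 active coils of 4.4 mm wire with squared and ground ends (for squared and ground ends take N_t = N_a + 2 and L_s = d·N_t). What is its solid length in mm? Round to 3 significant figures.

squared and ground ends: N_t = N_a + 2 = 4 + 2 = 6
L_s = d·N_t = 4.4 × 6 = 26.4 mm

26.4 mm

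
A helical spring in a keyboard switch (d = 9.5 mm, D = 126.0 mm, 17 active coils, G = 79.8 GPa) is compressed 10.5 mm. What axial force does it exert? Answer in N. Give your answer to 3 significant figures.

k = Gd⁴/(8D³N_a) = (79.8×10³)(9.5⁴)/(8·126.0³·17) = 2.3892 N/mm
F = k·δ = 2.3892 × 10.5 = 25.086 N

25.1 N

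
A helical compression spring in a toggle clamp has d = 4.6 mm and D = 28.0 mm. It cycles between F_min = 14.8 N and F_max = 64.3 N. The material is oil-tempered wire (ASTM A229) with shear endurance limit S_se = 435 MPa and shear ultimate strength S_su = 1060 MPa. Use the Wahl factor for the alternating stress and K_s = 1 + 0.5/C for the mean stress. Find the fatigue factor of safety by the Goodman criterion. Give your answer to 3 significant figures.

12.3

C = D/d = 28.0/4.6 = 6.0870; K_W = (4C−1)/(4C−4)+0.615/C = 1.2485; K_s = 1+0.5/C = 1.0821
F_a = (F_max−F_min)/2 = 24.75 N; F_m = (F_max+F_min)/2 = 39.55 N
τ_a = K_W·8F_aD/(πd³) = 1.2485 × 18.13 = 22.635 MPa
τ_m = K_s·8F_mD/(πd³) = 1.0821 × 28.972 = 31.351 MPa
Goodman: 1/n_f = τ_a/S_se + τ_m/S_su = 22.635/435 + 31.351/1060 = 0.05203 + 0.02958 = 0.081611
n_f = 1/0.081611 = 12.25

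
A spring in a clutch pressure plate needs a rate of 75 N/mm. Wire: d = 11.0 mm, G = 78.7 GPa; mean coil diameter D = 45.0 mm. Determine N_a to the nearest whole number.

N_a = Gd⁴/(8D³k) = (78.7×10³ × 11.0⁴)/(8 × 45.0³ × 75)
    = 1.15225e+09 / 5.4675e+07 = 21.07 → 21 coils

21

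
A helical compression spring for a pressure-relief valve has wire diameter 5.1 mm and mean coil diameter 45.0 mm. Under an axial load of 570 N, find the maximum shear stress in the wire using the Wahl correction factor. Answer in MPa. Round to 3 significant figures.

Spring index C = D/d = 45.0/5.1 = 8.8235
K_W = (4C−1)/(4C−4) + 0.615/C = 34.294/31.294 + 0.0697 = 1.1656
τ₀ = 8FD/(πd³) = 8·570·45.0/(π·5.1³) = 205200/416.74 = 492.4 MPa
τ_max = K·τ₀ = 1.1656 × 492.4 = 573.92 MPa

574 MPa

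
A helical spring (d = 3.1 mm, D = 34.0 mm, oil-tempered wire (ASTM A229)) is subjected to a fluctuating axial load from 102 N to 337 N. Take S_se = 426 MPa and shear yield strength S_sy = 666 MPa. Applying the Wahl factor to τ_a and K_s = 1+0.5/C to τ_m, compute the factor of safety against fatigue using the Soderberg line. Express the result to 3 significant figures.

0.524

C = D/d = 34.0/3.1 = 10.9677; K_W = (4C−1)/(4C−4)+0.615/C = 1.1313; K_s = 1+0.5/C = 1.0456
F_a = (F_max−F_min)/2 = 117.5 N; F_m = (F_max+F_min)/2 = 219.5 N
τ_a = K_W·8F_aD/(πd³) = 1.1313 × 341.49 = 386.33 MPa
τ_m = K_s·8F_mD/(πd³) = 1.0456 × 637.92 = 667.01 MPa
Soderberg: 1/n_f = τ_a/S_se + τ_m/S_sy = 386.33/426 + 667.01/666 = 0.90687 + 1.00151 = 1.9084
n_f = 1/1.9084 = 0.524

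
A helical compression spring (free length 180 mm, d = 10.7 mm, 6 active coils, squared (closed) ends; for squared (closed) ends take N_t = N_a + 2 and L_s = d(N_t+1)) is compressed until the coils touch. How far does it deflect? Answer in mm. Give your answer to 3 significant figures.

N_t = 8; L_s = 10.7·9 = 96.3 mm
δ_solid = L₀ − L_s = 180 − 96.3 = 83.7 mm

83.7 mm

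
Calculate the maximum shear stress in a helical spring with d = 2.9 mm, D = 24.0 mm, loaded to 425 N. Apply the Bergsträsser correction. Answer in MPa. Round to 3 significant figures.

1240 MPa

Spring index C = D/d = 24.0/2.9 = 8.2759
K_B = (4C+2)/(4C−3) = 35.103/30.103 = 1.1661
τ₀ = 8FD/(πd³) = 8·425·24.0/(π·2.9³) = 81600/76.62 = 1065 MPa
τ_max = K·τ₀ = 1.1661 × 1065 = 1241.9 MPa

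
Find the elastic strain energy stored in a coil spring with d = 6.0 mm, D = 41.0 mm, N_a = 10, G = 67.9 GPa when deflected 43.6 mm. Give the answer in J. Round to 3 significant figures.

k = Gd⁴/(8D³N_a) = (67.9×10³)(6.0⁴)/(8·41.0³·10) = 15.96 N/mm
U = ½kδ² = 0.5 × 15.96 × 43.6² = 15170 N·mm = 15.17 J

15.2 J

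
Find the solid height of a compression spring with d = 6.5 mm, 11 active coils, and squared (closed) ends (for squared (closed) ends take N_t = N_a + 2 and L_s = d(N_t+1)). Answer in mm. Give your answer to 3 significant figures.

91.0 mm

squared (closed) ends: N_t = N_a + 2 = 11 + 2 = 13
L_s = d·(N_t+1) = 6.5 × 14 = 91 mm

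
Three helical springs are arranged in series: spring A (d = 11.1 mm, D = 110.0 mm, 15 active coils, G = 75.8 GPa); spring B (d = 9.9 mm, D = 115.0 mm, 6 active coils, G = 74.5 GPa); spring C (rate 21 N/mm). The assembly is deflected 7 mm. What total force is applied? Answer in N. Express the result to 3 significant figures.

24.3 N

k_A = Gd⁴/(8D³N_a) = (75.8×10³)(11.1⁴)/(8·110.0³·15) = 7.2045 N/mm
k_B = Gd⁴/(8D³N_a) = (74.5×10³)(9.9⁴)/(8·115.0³·6) = 9.8031 N/mm
Series: 1/k_eq = 1/7.2045 + 1/9.8031 + 1/21 = 0.28843; k_eq = 3.467 N/mm
F = k_eq·δ = 3.467·7 = 24.269 N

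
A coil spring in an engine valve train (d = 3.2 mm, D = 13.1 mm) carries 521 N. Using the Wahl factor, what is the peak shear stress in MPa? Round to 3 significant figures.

Spring index C = D/d = 13.1/3.2 = 4.0938
K_W = (4C−1)/(4C−4) + 0.615/C = 15.375/12.375 + 0.1502 = 1.3927
τ₀ = 8FD/(πd³) = 8·521·13.1/(π·3.2³) = 54600.8/102.94 = 530.39 MPa
τ_max = K·τ₀ = 1.3927 × 530.39 = 738.66 MPa

739 MPa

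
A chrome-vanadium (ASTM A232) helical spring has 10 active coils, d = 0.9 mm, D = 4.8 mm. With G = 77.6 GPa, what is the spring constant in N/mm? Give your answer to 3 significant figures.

k = Gd⁴/(8D³N_a) = (77.6×10³ × 0.9⁴) / (8 × 4.8³ × 10)
  = 50913.4 / 8847.36 = 5.7546 N/mm

5.75 N/mm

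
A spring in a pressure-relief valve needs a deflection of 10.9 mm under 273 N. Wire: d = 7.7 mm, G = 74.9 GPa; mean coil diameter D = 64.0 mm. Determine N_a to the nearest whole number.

5

Required rate k = F/δ = 273/10.9 = 25.046 N/mm
N_a = Gd⁴/(8D³k) = (74.9×10³ × 7.7⁴)/(8 × 64.0³ × 25.046)
    = 2.63296e+08 / 5.2525e+07 = 5.013 → 5 coils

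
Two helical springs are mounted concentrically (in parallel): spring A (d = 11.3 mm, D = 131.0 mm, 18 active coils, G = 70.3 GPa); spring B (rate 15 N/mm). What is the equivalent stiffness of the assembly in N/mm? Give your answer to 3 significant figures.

k_A = Gd⁴/(8D³N_a) = (70.3×10³)(11.3⁴)/(8·131.0³·18) = 3.5407 N/mm
Parallel: k_eq = 3.5407 + 15 = 18.541 N/mm

18.5 N/mm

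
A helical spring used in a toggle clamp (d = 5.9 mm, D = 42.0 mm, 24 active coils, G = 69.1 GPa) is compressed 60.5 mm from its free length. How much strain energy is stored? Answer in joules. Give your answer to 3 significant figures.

10.8 J

k = Gd⁴/(8D³N_a) = (69.1×10³)(5.9⁴)/(8·42.0³·24) = 5.8862 N/mm
U = ½kδ² = 0.5 × 5.8862 × 60.5² = 10773 N·mm = 10.773 J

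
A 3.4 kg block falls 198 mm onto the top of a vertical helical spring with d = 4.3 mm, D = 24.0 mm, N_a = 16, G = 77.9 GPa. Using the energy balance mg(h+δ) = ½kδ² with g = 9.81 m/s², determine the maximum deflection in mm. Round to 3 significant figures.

31.9 mm

k = Gd⁴/(8D³N_a) = (77.9×10³)(4.3⁴)/(8·24.0³·16) = 15.051 N/mm
W = mg = 3.4 × 9.81 = 33.354 N
½kδ² − Wδ − Wh = 0 → δ = (W + √(W² + 2kWh))/k
δ = (33.354 + √(1112.5 + 198797))/15.051 = (33.354 + 447.11)/15.051 = 31.922 mm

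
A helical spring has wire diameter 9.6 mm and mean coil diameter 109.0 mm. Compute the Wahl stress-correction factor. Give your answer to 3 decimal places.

1.127

C = D/d = 109.0/9.6 = 11.3542
K_W = (4C−1)/(4C−4) + 0.615/C = 44.417/41.417 + 0.0542 = 1.1266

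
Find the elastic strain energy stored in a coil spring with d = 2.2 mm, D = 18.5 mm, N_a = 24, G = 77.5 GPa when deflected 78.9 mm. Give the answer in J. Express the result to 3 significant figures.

k = Gd⁴/(8D³N_a) = (77.5×10³)(2.2⁴)/(8·18.5³·24) = 1.4934 N/mm
U = ½kδ² = 0.5 × 1.4934 × 78.9² = 4648.4 N·mm = 4.6484 J

4.65 J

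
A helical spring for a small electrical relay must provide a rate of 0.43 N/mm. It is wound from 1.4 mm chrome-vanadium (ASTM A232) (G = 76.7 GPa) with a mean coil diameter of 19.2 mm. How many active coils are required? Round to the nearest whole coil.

N_a = Gd⁴/(8D³k) = (76.7×10³ × 1.4⁴)/(8 × 19.2³ × 0.43)
    = 294651 / 24347.9 = 12.1 → 12 coils

12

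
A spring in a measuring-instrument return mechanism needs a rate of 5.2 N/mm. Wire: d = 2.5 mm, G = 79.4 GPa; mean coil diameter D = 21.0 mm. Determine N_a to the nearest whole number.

8

N_a = Gd⁴/(8D³k) = (79.4×10³ × 2.5⁴)/(8 × 21.0³ × 5.2)
    = 3.10156e+06 / 385258 = 8.051 → 8 coils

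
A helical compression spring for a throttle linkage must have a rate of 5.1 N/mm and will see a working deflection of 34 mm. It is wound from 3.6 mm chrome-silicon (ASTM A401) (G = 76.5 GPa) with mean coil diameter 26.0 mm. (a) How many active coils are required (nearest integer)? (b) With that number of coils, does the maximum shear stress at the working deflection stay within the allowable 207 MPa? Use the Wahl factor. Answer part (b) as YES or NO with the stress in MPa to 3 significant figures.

N_a = Gd⁴/(8D³k) = (76.5×10³)(3.6⁴)/(8·26.0³·5.1) = 17.92 → N_a = 18
Actual rate k = Gd⁴/(8D³·18) = 5.0768 N/mm
Working load F = kδ = 5.0768·34 = 172.61 N
C = 26.0/3.6 = 7.2222; K_W = (4C−1)/(4C−4)+0.615/C = 1.2057
τ_max = K_W·8FD/(πd³) = 1.2057·244.95 = 295.33 MPa
τ_max > 207 MPa → exceeds allowable

(a) 18 coils; (b) NO, τ_max = 295 MPa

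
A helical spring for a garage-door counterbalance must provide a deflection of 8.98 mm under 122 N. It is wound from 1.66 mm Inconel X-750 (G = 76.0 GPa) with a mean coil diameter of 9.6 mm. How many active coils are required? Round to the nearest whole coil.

6

Required rate k = F/δ = 122/8.98 = 13.586 N/mm
N_a = Gd⁴/(8D³k) = (76.0×10³ × 1.66⁴)/(8 × 9.6³ × 13.586)
    = 577093 / 96158.4 = 6.001 → 6 coils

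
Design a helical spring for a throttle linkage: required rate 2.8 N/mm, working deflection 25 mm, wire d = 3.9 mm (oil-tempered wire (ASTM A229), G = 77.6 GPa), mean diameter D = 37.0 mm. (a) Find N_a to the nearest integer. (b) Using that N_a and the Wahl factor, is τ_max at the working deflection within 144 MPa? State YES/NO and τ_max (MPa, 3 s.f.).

(a) 16 coils; (b) YES, τ_max = 127 MPa

N_a = Gd⁴/(8D³k) = (77.6×10³)(3.9⁴)/(8·37.0³·2.8) = 15.82 → N_a = 16
Actual rate k = Gd⁴/(8D³·16) = 2.7689 N/mm
Working load F = kδ = 2.7689·25 = 69.222 N
C = 37.0/3.9 = 9.4872; K_W = (4C−1)/(4C−4)+0.615/C = 1.1532
τ_max = K_W·8FD/(πd³) = 1.1532·109.95 = 126.79 MPa
τ_max ≤ 144 MPa → acceptable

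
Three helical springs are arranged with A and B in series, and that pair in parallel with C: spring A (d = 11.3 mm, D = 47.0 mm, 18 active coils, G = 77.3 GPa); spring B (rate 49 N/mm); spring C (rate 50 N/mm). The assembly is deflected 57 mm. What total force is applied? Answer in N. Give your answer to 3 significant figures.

4620 N

k_A = Gd⁴/(8D³N_a) = (77.3×10³)(11.3⁴)/(8·47.0³·18) = 84.302 N/mm
Springs A,B series: k_AB = 1/(1/84.302+1/49) = 30.988 N/mm; parallel with C: k_eq = 30.988+50 = 80.988 N/mm
F = k_eq·δ = 80.988·57 = 4616.3 N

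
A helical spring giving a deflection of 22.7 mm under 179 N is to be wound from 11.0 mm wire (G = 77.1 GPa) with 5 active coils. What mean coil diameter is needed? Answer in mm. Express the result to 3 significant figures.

Required rate k = F/δ = 179/22.7 = 7.8855 N/mm
D = (Gd⁴/(8N_a·k))^(1/3) = (77.1×10³·11.0⁴/(8·5·7.8855))^(1/3)
  = (3.5788e+06)^(1/3) = 152.9605 mm

153 mm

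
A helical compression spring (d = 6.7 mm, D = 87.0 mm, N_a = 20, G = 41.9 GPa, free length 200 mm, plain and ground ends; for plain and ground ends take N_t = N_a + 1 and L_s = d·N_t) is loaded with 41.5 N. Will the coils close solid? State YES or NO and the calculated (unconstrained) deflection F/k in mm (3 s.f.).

NO, δ = 51.8 mm

k = Gd⁴/(8D³N_a) = (41.9×10³)(6.7⁴)/(8·87.0³·20) = 0.80137 N/mm
N_t = 21; L_s = 6.7·21 = 140.7 mm; δ_solid = L₀ − L_s = 200 − 140.7 = 59.3 mm
δ = F/k = 41.5/0.80137 = 51.786 mm
δ < δ_solid → spring does not go solid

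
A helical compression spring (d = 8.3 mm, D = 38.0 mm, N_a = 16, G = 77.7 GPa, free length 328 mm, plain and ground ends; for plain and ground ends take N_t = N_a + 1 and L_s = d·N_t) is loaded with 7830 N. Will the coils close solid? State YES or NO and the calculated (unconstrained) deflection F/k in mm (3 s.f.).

NO, δ = 149 mm

k = Gd⁴/(8D³N_a) = (77.7×10³)(8.3⁴)/(8·38.0³·16) = 52.502 N/mm
N_t = 17; L_s = 8.3·17 = 141.1 mm; δ_solid = L₀ − L_s = 328 − 141.1 = 186.9 mm
δ = F/k = 7830/52.502 = 149.14 mm
δ < δ_solid → spring does not go solid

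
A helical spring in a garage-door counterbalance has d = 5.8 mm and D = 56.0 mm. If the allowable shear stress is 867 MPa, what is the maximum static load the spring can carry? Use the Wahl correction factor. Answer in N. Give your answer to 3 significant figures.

1030 N

C = D/d = 56.0/5.8 = 9.6552
K_W = (4C−1)/(4C−4) + 0.615/C = 37.621/34.621 + 0.0637 = 1.1503
τ_max = K·8FD/(πd³) → F_max = τ_allow·πd³/(8DK)
F_max = 867·π·5.8³/(8·56.0·1.1503) = 5.3144e+05/515.36 = 1031.2 N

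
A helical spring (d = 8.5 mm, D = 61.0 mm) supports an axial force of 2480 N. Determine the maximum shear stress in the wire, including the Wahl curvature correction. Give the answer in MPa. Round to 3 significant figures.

757 MPa

Spring index C = D/d = 61.0/8.5 = 7.1765
K_W = (4C−1)/(4C−4) + 0.615/C = 27.706/24.706 + 0.0857 = 1.2071
τ₀ = 8FD/(πd³) = 8·2480·61.0/(π·8.5³) = 1.21024e+06/1929.3 = 627.28 MPa
τ_max = K·τ₀ = 1.2071 × 627.28 = 757.21 MPa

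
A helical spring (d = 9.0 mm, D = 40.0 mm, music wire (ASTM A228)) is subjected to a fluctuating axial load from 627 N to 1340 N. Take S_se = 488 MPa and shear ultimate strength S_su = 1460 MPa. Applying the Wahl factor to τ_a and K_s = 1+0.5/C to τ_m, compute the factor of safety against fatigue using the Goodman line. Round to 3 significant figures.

C = D/d = 40.0/9.0 = 4.4444; K_W = (4C−1)/(4C−4)+0.615/C = 1.3561; K_s = 1+0.5/C = 1.1125
F_a = (F_max−F_min)/2 = 356.5 N; F_m = (F_max+F_min)/2 = 983.5 N
τ_a = K_W·8F_aD/(πd³) = 1.3561 × 49.812 = 67.551 MPa
τ_m = K_s·8F_mD/(πd³) = 1.1125 × 137.42 = 152.88 MPa
Goodman: 1/n_f = τ_a/S_se + τ_m/S_su = 67.551/488 + 152.88/1460 = 0.13842 + 0.10471 = 0.24313
n_f = 1/0.24313 = 4.113

4.11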